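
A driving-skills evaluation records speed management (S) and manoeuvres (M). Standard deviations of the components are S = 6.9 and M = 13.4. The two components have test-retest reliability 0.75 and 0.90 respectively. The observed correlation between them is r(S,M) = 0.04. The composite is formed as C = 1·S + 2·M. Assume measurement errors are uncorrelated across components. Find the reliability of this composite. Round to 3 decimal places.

Var(C) = 6.9² + 2²·13.4² + 2·[2·6.9·13.4·0.04] = 765.85 + 14.7936 = 780.644.
Under uncorrelated errors the observed covariances equal the true-score covariances, so only the own-variance terms attenuate.
True-score variance = [6.9²·0.75 + 2²·13.4²·0.90] + 14.7936 = 682.124 + 14.7936 = 696.917.
Reliability = 696.917 / 780.644 = 0.893.

0.893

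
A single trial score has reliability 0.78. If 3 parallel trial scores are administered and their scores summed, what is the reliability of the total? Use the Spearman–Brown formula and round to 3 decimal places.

0.914

ρ_k = kρ / (1 + (k−1)ρ) = 3·0.78 / (1 + 2·0.78) = 2.340 / 2.560 = 0.914.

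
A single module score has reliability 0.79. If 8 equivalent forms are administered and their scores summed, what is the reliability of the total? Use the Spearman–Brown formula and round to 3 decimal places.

ρ_k = kρ / (1 + (k−1)ρ) = 8·0.79 / (1 + 7·0.79) = 6.320 / 6.530 = 0.968.

0.968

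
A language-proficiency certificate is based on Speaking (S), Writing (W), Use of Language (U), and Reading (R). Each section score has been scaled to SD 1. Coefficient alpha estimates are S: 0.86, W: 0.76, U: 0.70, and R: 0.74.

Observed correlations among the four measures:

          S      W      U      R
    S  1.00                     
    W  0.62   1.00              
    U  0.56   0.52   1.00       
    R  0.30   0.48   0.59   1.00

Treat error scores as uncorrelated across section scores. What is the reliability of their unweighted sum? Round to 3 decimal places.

0.907

Var(S+W+U+R) = 4 + 2·[0.62 + 0.56 + 0.30 + 0.52 + 0.48 + 0.59] = 4 + 6.14 = 10.14.
Under uncorrelated errors the observed covariances equal the true-score covariances, so only the own-variance terms attenuate.
True-score variance = [0.86 + 0.76 + 0.70 + 0.74] + 6.14 = 3.06 + 6.14 = 9.2.
Reliability = 9.2 / 10.14 = 0.907.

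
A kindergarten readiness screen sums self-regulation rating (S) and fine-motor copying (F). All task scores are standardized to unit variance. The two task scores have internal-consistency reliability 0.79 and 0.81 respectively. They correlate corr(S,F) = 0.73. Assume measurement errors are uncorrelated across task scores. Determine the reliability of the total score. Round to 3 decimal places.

0.884

Var(S+F) = 2 + 2·[0.73] = 2 + 1.46 = 3.46.
With uncorrelated errors the cross-covariances are all true-score covariance, so they carry over unchanged; only the diagonal terms shrink to ρᵢσᵢ².
True-score variance = [0.79 + 0.81] + 1.46 = 1.6 + 1.46 = 3.06.
Reliability = 3.06 / 3.46 = 0.884.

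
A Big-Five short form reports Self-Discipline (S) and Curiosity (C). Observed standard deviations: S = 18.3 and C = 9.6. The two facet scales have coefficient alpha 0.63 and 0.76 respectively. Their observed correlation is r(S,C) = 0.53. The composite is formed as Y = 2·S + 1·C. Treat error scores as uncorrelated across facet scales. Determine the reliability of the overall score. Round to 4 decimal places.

0.7130

Var(Y) = 2²·18.3² + 9.6² + 2·[2·18.3·9.6·0.53] = 1431.72 + 372.442 = 1804.16.
Because errors are independent across components, Cov(Tᵢ,Tⱼ) = Cov(Xᵢ,Xⱼ); the off-diagonal part of the true-score variance is the same as above.
True-score variance = [2²·18.3²·0.63 + 9.6²·0.76] + 372.442 = 913.964 + 372.442 = 1286.41.
Reliability = 1286.41 / 1804.16 = 0.7130.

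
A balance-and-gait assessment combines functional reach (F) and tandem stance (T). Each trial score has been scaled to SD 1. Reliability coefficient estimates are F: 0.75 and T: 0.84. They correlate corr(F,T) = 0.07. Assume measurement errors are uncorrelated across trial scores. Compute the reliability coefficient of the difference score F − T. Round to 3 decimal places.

Var(F−T) = 1 + 1 − 2·0.07 = 2 − 0.14 = 1.86.
With uncorrelated errors the cross-covariances are all true-score covariance, so they carry over unchanged; only the diagonal terms shrink to ρᵢσᵢ².
True-score variance = [0.75 + 0.84] − 0.14 = 1.59 − 0.14 = 1.45.
Reliability = 1.45 / 1.86 = 0.780.

0.780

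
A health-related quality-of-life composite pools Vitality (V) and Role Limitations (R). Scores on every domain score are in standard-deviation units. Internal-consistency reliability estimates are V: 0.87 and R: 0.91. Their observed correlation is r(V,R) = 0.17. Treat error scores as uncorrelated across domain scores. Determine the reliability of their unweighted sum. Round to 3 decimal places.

Var(V+R) = 2 + 2·[0.17] = 2 + 0.34 = 2.34.
Under uncorrelated errors the observed covariances equal the true-score covariances, so only the own-variance terms attenuate.
True-score variance = [0.87 + 0.91] + 0.34 = 1.78 + 0.34 = 2.12.
Reliability = 2.12 / 2.34 = 0.906.

0.906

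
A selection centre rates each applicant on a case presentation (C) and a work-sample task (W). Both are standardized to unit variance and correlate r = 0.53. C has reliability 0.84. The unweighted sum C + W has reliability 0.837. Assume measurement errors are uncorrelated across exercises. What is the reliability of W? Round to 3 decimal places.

0.661

Var(C+W) = 2 + 2·0.53 = 3.060.
True-score variance = ρ_C + ρ_W + 2·0.53, so 0.837 = (0.84 + ρ_W + 1.06) / 3.060.
ρ_W = 0.837·3.060 − 0.84 − 1.06 = 0.661.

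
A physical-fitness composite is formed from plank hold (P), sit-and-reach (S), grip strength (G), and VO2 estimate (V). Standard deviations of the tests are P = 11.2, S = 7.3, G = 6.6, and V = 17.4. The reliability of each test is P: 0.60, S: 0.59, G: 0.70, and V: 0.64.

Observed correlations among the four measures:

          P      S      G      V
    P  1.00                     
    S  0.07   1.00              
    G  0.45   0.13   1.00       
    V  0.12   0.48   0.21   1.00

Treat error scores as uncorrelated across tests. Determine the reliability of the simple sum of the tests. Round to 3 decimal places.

0.767

Var(P+S+G+V) = 11.2² + 7.3² + 6.6² + 17.4² + 2·[11.2·7.3·0.07 + 11.2·6.6·0.45 + 11.2·17.4·0.12 + 7.3·6.6·0.13 + 7.3·17.4·0.48 + 6.6·17.4·0.21] = 525.05 + 307.444 = 832.494.
With uncorrelated errors the cross-covariances are all true-score covariance, so they carry over unchanged; only the diagonal terms shrink to ρᵢσᵢ².
True-score variance = [11.2²·0.60 + 7.3²·0.59 + 6.6²·0.70 + 17.4²·0.64] + 307.444 = 330.963 + 307.444 = 638.408.
Reliability = 638.408 / 832.494 = 0.767.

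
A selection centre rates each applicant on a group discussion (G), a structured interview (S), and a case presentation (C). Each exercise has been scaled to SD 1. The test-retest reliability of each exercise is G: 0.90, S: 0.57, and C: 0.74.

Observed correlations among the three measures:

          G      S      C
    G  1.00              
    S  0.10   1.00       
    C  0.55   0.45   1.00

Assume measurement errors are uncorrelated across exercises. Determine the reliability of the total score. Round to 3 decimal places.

Var(G+S+C) = 3 + 2·[0.10 + 0.55 + 0.45] = 3 + 2.2 = 5.2.
With uncorrelated errors the cross-covariances are all true-score covariance, so they carry over unchanged; only the diagonal terms shrink to ρᵢσᵢ².
True-score variance = [0.90 + 0.57 + 0.74] + 2.2 = 2.21 + 2.2 = 4.41.
Reliability = 4.41 / 5.2 = 0.848.

0.848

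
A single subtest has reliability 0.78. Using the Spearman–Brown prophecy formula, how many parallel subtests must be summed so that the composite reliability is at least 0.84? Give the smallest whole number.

k ≥ ρ*(1−ρ₁)/(ρ₁(1−ρ*)) = 0.84·0.22 / (0.78·0.16) = 1.481.
Smallest integer k = 2.

2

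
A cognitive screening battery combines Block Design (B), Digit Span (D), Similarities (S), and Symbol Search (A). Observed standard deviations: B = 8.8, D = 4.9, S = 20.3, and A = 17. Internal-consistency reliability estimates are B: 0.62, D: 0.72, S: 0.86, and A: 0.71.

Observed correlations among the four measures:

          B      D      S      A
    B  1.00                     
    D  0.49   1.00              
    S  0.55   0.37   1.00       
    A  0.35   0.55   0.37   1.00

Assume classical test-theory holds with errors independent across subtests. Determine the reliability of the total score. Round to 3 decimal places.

0.887

Var(B+D+S+A) = 8.8² + 4.9² + 20.3² + 17² + 2·[8.8·4.9·0.49 + 8.8·20.3·0.55 + 8.8·17·0.35 + 4.9·20.3·0.37 + 4.9·17·0.55 + 20.3·17·0.37] = 802.54 + 764.093 = 1566.63.
With uncorrelated errors the cross-covariances are all true-score covariance, so they carry over unchanged; only the diagonal terms shrink to ρᵢσᵢ².
True-score variance = [8.8²·0.62 + 4.9²·0.72 + 20.3²·0.86 + 17²·0.71] + 764.093 = 624.887 + 764.093 = 1388.98.
Reliability = 1388.98 / 1566.63 = 0.887.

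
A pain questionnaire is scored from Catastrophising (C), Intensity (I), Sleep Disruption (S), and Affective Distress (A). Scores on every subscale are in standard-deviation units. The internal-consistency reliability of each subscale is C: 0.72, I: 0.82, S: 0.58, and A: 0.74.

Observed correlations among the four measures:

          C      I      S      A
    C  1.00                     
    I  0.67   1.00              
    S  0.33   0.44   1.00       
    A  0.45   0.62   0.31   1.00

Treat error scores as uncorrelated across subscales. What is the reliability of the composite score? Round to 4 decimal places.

Var(C+I+S+A) = 4 + 2·[0.67 + 0.33 + 0.45 + 0.44 + 0.62 + 0.31] = 4 + 5.64 = 9.64.
With uncorrelated errors the cross-covariances are all true-score covariance, so they carry over unchanged; only the diagonal terms shrink to ρᵢσᵢ².
True-score variance = [0.72 + 0.82 + 0.58 + 0.74] + 5.64 = 2.86 + 5.64 = 8.5.
Reliability = 8.5 / 9.64 = 0.8817.

0.8817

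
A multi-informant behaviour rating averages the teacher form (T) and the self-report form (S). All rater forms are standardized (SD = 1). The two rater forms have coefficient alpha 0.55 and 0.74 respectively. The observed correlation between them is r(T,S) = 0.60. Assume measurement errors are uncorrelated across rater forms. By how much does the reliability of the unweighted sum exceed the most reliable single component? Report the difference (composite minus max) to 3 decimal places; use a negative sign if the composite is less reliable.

0.038

Var(sum) = 2 + 1.2 = 3.2; true-score variance = 1.29 + 1.2 = 2.49; composite reliability = 0.7781.
Max component reliability = 0.7400.
Difference = 0.7781 − 0.7400 = 0.038.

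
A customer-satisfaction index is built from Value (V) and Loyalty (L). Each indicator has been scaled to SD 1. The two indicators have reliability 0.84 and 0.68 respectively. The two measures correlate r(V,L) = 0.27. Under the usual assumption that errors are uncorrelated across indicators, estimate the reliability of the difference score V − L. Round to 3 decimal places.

0.671

Var(V−L) = 1 + 1 − 2·0.27 = 2 − 0.54 = 1.46.
Under uncorrelated errors the observed covariances equal the true-score covariances, so only the own-variance terms attenuate.
True-score variance = [0.84 + 0.68] − 0.54 = 1.52 − 0.54 = 0.98.
Reliability = 0.98 / 1.46 = 0.671.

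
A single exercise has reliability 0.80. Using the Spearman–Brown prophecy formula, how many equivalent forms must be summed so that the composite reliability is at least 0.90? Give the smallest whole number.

3

k ≥ ρ*(1−ρ₁)/(ρ₁(1−ρ*)) = 0.90·0.20 / (0.80·0.10) = 2.250.
Smallest integer k = 3.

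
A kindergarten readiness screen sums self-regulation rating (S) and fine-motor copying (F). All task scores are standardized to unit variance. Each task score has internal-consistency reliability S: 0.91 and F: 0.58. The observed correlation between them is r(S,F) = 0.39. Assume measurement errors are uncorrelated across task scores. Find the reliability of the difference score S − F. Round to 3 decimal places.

0.582

Var(S−F) = 1 + 1 − 2·0.39 = 2 − 0.78 = 1.22.
With uncorrelated errors the cross-covariances are all true-score covariance, so they carry over unchanged; only the diagonal terms shrink to ρᵢσᵢ².
True-score variance = [0.91 + 0.58] − 0.78 = 1.49 − 0.78 = 0.71.
Reliability = 0.71 / 1.22 = 0.582.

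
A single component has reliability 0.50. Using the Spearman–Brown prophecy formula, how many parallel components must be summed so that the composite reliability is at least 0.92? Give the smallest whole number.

12

k ≥ ρ*(1−ρ₁)/(ρ₁(1−ρ*)) = 0.92·0.50 / (0.50·0.08) = 11.500.
Smallest integer k = 12.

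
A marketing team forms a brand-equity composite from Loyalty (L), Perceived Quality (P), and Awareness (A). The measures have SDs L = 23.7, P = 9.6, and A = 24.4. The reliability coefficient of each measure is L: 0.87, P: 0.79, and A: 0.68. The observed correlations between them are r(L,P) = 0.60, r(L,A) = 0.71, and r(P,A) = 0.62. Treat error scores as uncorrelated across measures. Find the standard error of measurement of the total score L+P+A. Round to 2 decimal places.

Var(total) = 1249.21 + 1384.64 = 2633.85.
True-score variance = 966.321 + 1384.64 = 2350.96, so reliability = 0.8926.
Error variance = 2633.85 − 2350.96 = 282.889; SEM = √282.889 = 16.82.

16.82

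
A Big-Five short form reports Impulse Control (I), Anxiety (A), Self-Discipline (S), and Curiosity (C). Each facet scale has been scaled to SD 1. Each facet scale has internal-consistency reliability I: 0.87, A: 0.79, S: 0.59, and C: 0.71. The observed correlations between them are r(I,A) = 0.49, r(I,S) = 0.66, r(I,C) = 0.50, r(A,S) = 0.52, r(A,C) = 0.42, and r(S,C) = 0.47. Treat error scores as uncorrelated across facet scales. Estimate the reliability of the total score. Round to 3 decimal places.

0.897

Var(I+A+S+C) = 4 + 2·[0.49 + 0.66 + 0.50 + 0.52 + 0.42 + 0.47] = 4 + 6.12 = 10.12.
Because errors are independent across components, Cov(Tᵢ,Tⱼ) = Cov(Xᵢ,Xⱼ); the off-diagonal part of the true-score variance is the same as above.
True-score variance = [0.87 + 0.79 + 0.59 + 0.71] + 6.12 = 2.96 + 6.12 = 9.08.
Reliability = 9.08 / 10.12 = 0.897.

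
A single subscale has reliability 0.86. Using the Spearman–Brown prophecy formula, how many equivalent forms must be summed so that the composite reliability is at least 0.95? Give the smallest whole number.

k ≥ ρ*(1−ρ₁)/(ρ₁(1−ρ*)) = 0.95·0.14 / (0.86·0.05) = 3.093.
Smallest integer k = 4.

4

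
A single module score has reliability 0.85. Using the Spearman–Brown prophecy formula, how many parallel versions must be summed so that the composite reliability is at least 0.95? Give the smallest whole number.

k ≥ ρ*(1−ρ₁)/(ρ₁(1−ρ*)) = 0.95·0.15 / (0.85·0.05) = 3.353.
Smallest integer k = 4.

4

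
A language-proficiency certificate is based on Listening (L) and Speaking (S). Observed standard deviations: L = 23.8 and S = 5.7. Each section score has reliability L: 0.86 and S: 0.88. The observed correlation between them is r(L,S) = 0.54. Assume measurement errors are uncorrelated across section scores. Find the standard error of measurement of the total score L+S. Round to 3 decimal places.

9.121

Var(total) = 598.93 + 146.513 = 745.443.
True-score variance = 515.73 + 146.513 = 662.242, so reliability = 0.8884.
Error variance = 745.443 − 662.242 = 83.2004; SEM = √83.2004 = 9.121.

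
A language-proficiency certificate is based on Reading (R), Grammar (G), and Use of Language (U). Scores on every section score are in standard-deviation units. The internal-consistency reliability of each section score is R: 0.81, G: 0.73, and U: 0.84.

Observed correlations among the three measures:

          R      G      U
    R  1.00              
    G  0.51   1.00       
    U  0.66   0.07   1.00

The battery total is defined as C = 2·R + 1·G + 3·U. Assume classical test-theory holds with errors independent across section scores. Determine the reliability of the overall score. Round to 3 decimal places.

0.899

Var(C) = 2² + 1 + 3² + 2·[2·0.51 + 6·0.66 + 3·0.07] = 14 + 10.38 = 24.38.
Under uncorrelated errors the observed covariances equal the true-score covariances, so only the own-variance terms attenuate.
True-score variance = [2²·0.81 + 0.73 + 3²·0.84] + 10.38 = 11.53 + 10.38 = 21.91.
Reliability = 21.91 / 24.38 = 0.899.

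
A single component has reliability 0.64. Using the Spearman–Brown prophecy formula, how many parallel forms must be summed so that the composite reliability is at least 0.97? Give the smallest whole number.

19

k ≥ ρ*(1−ρ₁)/(ρ₁(1−ρ*)) = 0.97·0.36 / (0.64·0.03) = 18.187.
Smallest integer k = 19.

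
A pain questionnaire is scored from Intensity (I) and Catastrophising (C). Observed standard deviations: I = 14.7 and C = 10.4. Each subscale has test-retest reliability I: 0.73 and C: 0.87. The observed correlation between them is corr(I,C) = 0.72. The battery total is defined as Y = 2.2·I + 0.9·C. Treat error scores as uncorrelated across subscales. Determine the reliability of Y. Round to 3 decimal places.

Var(Y) = 2.2²·14.7² + 0.9²·10.4² + 2·[1.98·14.7·10.4·0.72] = 1133.49 + 435.891 = 1569.38.
With uncorrelated errors the cross-covariances are all true-score covariance, so they carry over unchanged; only the diagonal terms shrink to ρᵢσᵢ².
True-score variance = [2.2²·14.7²·0.73 + 0.9²·10.4²·0.87] + 435.891 = 839.71 + 435.891 = 1275.6.
Reliability = 1275.6 / 1569.38 = 0.813.

0.813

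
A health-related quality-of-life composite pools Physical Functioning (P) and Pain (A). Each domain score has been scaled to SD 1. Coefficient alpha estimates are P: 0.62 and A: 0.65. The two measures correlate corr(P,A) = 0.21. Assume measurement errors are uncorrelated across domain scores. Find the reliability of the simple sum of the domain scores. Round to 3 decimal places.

Var(P+A) = 2 + 2·[0.21] = 2 + 0.42 = 2.42.
With uncorrelated errors the cross-covariances are all true-score covariance, so they carry over unchanged; only the diagonal terms shrink to ρᵢσᵢ².
True-score variance = [0.62 + 0.65] + 0.42 = 1.27 + 0.42 = 1.69.
Reliability = 1.69 / 2.42 = 0.698.

0.698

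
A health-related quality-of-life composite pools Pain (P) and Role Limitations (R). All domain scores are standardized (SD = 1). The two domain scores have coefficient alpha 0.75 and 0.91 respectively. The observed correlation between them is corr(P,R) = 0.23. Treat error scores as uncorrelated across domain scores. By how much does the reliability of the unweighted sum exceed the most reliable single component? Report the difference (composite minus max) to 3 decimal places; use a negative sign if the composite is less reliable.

-0.048

Var(sum) = 2 + 0.46 = 2.46; true-score variance = 1.66 + 0.46 = 2.12; composite reliability = 0.8618.
Max component reliability = 0.9100.
Difference = 0.8618 − 0.9100 = -0.048.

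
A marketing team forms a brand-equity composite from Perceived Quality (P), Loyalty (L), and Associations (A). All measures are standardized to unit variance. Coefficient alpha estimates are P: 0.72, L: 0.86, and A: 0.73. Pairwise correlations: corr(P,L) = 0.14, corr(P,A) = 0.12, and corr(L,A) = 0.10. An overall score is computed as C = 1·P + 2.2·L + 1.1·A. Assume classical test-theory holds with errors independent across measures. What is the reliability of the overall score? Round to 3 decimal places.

Var(C) = 1 + 2.2² + 1.1² + 2·[2.2·0.14 + 1.1·0.12 + 2.42·0.10] = 7.05 + 1.364 = 8.414.
Under uncorrelated errors the observed covariances equal the true-score covariances, so only the own-variance terms attenuate.
True-score variance = [0.72 + 2.2²·0.86 + 1.1²·0.73] + 1.364 = 5.7657 + 1.364 = 7.1297.
Reliability = 7.1297 / 8.414 = 0.847.

0.847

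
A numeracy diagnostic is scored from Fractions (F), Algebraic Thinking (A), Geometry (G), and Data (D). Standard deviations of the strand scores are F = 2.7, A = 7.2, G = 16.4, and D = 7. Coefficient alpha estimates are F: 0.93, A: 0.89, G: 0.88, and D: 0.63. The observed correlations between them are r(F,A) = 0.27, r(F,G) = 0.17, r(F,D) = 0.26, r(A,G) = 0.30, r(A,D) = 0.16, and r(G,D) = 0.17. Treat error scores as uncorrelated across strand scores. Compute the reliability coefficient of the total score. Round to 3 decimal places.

0.895

Var(F+A+G+D) = 2.7² + 7.2² + 16.4² + 7² + 2·[2.7·7.2·0.27 + 2.7·16.4·0.17 + 2.7·7·0.26 + 7.2·16.4·0.30 + 7.2·7·0.16 + 16.4·7·0.17] = 377.09 + 161.389 = 538.479.
With uncorrelated errors the cross-covariances are all true-score covariance, so they carry over unchanged; only the diagonal terms shrink to ρᵢσᵢ².
True-score variance = [2.7²·0.93 + 7.2²·0.89 + 16.4²·0.88 + 7²·0.63] + 161.389 = 320.472 + 161.389 = 481.861.
Reliability = 481.861 / 538.479 = 0.895.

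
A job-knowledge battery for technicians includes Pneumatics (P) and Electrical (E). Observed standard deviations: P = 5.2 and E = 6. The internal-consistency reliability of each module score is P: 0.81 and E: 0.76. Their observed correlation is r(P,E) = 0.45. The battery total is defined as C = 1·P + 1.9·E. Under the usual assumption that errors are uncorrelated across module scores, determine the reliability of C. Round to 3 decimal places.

Var(C) = 5.2² + 1.9²·6² + 2·[1.9·5.2·6·0.45] = 157 + 53.352 = 210.352.
Under uncorrelated errors the observed covariances equal the true-score covariances, so only the own-variance terms attenuate.
True-score variance = [5.2²·0.81 + 1.9²·6²·0.76] + 53.352 = 120.672 + 53.352 = 174.024.
Reliability = 174.024 / 210.352 = 0.827.

0.827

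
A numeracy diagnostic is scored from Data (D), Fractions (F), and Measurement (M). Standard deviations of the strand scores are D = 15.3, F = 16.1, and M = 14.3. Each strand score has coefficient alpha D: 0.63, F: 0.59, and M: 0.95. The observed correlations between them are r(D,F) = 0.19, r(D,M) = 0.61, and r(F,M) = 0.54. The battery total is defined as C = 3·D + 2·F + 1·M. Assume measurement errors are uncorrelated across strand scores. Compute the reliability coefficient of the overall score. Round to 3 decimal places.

Var(C) = 3²·15.3² + 2²·16.1² + 14.3² + 2·[6·15.3·16.1·0.19 + 3·15.3·14.3·0.61 + 2·16.1·14.3·0.54] = 3348.14 + 1859.7 = 5207.84.
Because errors are independent across components, Cov(Tᵢ,Tⱼ) = Cov(Xᵢ,Xⱼ); the off-diagonal part of the true-score variance is the same as above.
True-score variance = [3²·15.3²·0.63 + 2²·16.1²·0.59 + 14.3²·0.95] + 1859.7 = 2133.29 + 1859.7 = 3992.99.
Reliability = 3992.99 / 5207.84 = 0.767.

0.767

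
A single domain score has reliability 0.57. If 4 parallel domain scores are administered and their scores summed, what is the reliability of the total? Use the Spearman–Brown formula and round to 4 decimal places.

ρ_k = kρ / (1 + (k−1)ρ) = 4·0.57 / (1 + 3·0.57) = 2.280 / 2.710 = 0.8413.

0.8413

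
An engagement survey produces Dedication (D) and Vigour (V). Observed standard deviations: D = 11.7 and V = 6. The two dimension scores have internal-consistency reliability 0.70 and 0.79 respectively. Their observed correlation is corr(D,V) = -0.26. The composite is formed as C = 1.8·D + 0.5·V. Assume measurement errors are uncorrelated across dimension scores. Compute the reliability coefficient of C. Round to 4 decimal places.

0.6784

Var(C) = 1.8²·11.7² + 0.5²·6² + 2·[0.9·11.7·6·(-0.26)] = 452.524 − 32.8536 = 419.67.
Because errors are independent across components, Cov(Tᵢ,Tⱼ) = Cov(Xᵢ,Xⱼ); the off-diagonal part of the true-score variance is the same as above.
True-score variance = [1.8²·11.7²·0.70 + 0.5²·6²·0.79] − 32.8536 = 317.577 − 32.8536 = 284.723.
Reliability = 284.723 / 419.67 = 0.6784.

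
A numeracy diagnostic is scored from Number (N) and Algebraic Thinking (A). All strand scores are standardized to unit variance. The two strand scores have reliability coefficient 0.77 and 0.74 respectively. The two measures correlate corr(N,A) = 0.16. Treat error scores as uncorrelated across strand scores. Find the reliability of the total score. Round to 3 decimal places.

0.789

Var(N+A) = 2 + 2·[0.16] = 2 + 0.32 = 2.32.
With uncorrelated errors the cross-covariances are all true-score covariance, so they carry over unchanged; only the diagonal terms shrink to ρᵢσᵢ².
True-score variance = [0.77 + 0.74] + 0.32 = 1.51 + 0.32 = 1.83.
Reliability = 1.83 / 2.32 = 0.789.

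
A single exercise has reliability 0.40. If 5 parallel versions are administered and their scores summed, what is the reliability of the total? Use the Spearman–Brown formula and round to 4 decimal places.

ρ_k = kρ / (1 + (k−1)ρ) = 5·0.40 / (1 + 4·0.40) = 2.000 / 2.600 = 0.7692.

0.7692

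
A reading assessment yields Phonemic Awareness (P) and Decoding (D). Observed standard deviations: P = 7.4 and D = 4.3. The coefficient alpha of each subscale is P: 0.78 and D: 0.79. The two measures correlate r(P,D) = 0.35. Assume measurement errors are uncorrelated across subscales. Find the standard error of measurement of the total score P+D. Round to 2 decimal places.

3.99

Var(total) = 73.25 + 22.274 = 95.524.
True-score variance = 57.3199 + 22.274 = 79.5939, so reliability = 0.8332.
Error variance = 95.524 − 79.5939 = 15.9301; SEM = √15.9301 = 3.99.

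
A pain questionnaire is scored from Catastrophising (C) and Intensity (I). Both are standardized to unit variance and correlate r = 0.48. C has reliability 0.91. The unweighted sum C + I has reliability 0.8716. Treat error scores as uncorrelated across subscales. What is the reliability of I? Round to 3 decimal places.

0.710

Var(C+I) = 2 + 2·0.48 = 2.960.
True-score variance = ρ_C + ρ_I + 2·0.48, so 0.8716 = (0.91 + ρ_I + 0.96) / 2.960.
ρ_I = 0.8716·2.960 − 0.91 − 0.96 = 0.710.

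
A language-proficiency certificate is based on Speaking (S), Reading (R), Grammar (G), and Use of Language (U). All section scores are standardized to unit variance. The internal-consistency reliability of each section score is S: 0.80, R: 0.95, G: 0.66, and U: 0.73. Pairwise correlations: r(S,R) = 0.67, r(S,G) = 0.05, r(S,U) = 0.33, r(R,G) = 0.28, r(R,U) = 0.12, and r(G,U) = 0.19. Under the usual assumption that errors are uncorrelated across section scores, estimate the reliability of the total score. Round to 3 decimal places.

0.882

Var(S+R+G+U) = 4 + 2·[0.67 + 0.05 + 0.33 + 0.28 + 0.12 + 0.19] = 4 + 3.28 = 7.28.
Because errors are independent across components, Cov(Tᵢ,Tⱼ) = Cov(Xᵢ,Xⱼ); the off-diagonal part of the true-score variance is the same as above.
True-score variance = [0.80 + 0.95 + 0.66 + 0.73] + 3.28 = 3.14 + 3.28 = 6.42.
Reliability = 6.42 / 7.28 = 0.882.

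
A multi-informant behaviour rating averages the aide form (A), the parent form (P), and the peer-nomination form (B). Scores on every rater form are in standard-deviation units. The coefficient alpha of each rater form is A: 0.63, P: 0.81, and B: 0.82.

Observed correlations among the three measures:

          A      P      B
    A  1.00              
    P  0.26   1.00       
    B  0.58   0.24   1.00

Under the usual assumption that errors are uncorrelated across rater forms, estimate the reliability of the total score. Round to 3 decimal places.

Var(A+P+B) = 3 + 2·[0.26 + 0.58 + 0.24] = 3 + 2.16 = 5.16.
Under uncorrelated errors the observed covariances equal the true-score covariances, so only the own-variance terms attenuate.
True-score variance = [0.63 + 0.81 + 0.82] + 2.16 = 2.26 + 2.16 = 4.42.
Reliability = 4.42 / 5.16 = 0.857.

0.857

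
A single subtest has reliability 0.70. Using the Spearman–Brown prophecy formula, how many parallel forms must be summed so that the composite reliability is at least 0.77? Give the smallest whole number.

k ≥ ρ*(1−ρ₁)/(ρ₁(1−ρ*)) = 0.77·0.30 / (0.70·0.23) = 1.435.
Smallest integer k = 2.

2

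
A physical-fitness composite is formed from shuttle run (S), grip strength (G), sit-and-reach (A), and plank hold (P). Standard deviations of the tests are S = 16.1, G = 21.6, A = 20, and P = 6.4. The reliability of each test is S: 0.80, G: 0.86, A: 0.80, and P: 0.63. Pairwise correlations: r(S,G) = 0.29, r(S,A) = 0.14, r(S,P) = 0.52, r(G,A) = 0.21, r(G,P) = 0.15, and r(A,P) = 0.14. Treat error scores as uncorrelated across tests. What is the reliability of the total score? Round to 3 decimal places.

Var(S+G+A+P) = 16.1² + 21.6² + 20² + 6.4² + 2·[16.1·21.6·0.29 + 16.1·20·0.14 + 16.1·6.4·0.52 + 21.6·20·0.21 + 21.6·6.4·0.15 + 20·6.4·0.14] = 1166.73 + 657.774 = 1824.5.
Because errors are independent across components, Cov(Tᵢ,Tⱼ) = Cov(Xᵢ,Xⱼ); the off-diagonal part of the true-score variance is the same as above.
True-score variance = [16.1²·0.80 + 21.6²·0.86 + 20²·0.80 + 6.4²·0.63] + 657.774 = 954.414 + 657.774 = 1612.19.
Reliability = 1612.19 / 1824.5 = 0.884.

0.884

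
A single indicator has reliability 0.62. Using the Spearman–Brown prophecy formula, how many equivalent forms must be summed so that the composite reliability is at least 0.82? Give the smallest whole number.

k ≥ ρ*(1−ρ₁)/(ρ₁(1−ρ*)) = 0.82·0.38 / (0.62·0.18) = 2.792.
Smallest integer k = 3.

3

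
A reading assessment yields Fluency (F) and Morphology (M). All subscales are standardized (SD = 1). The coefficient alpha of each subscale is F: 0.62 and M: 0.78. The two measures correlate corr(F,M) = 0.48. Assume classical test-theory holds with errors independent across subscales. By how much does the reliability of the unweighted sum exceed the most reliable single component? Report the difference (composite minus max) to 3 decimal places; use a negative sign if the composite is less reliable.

Var(sum) = 2 + 0.96 = 2.96; true-score variance = 1.4 + 0.96 = 2.36; composite reliability = 0.7973.
Max component reliability = 0.7800.
Difference = 0.7973 − 0.7800 = 0.017.

0.017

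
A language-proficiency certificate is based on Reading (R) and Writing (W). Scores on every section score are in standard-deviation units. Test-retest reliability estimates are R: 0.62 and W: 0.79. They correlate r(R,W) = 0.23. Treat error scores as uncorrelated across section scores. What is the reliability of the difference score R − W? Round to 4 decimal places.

Var(R−W) = 1 + 1 − 2·0.23 = 2 − 0.46 = 1.54.
With uncorrelated errors the cross-covariances are all true-score covariance, so they carry over unchanged; only the diagonal terms shrink to ρᵢσᵢ².
True-score variance = [0.62 + 0.79] − 0.46 = 1.41 − 0.46 = 0.95.
Reliability = 0.95 / 1.54 = 0.6169.

0.6169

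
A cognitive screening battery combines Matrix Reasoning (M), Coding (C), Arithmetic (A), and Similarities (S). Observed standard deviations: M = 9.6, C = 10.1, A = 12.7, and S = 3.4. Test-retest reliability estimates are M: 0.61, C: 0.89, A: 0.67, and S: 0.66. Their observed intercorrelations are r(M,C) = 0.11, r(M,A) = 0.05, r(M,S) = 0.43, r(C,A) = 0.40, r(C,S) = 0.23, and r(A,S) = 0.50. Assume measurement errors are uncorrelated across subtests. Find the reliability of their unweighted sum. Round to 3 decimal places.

0.823

Var(M+C+A+S) = 9.6² + 10.1² + 12.7² + 3.4² + 2·[9.6·10.1·0.11 + 9.6·12.7·0.05 + 9.6·3.4·0.43 + 10.1·12.7·0.40 + 10.1·3.4·0.23 + 12.7·3.4·0.50] = 367.02 + 223.186 = 590.206.
Because errors are independent across components, Cov(Tᵢ,Tⱼ) = Cov(Xᵢ,Xⱼ); the off-diagonal part of the true-score variance is the same as above.
True-score variance = [9.6²·0.61 + 10.1²·0.89 + 12.7²·0.67 + 3.4²·0.66] + 223.186 = 262.7 + 223.186 = 485.886.
Reliability = 485.886 / 590.206 = 0.823.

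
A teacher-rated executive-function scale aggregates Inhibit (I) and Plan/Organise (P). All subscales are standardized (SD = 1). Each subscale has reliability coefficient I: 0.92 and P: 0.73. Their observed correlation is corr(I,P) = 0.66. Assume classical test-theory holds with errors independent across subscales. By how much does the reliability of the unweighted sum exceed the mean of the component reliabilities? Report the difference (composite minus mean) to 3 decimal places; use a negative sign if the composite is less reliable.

Var(sum) = 2 + 1.32 = 3.32; true-score variance = 1.65 + 1.32 = 2.97; composite reliability = 0.8946.
Mean component reliability = 0.8250.
Difference = 0.8946 − 0.8250 = 0.070.

0.070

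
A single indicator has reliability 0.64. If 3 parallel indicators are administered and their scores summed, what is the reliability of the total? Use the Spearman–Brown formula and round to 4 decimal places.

0.8421

ρ_k = kρ / (1 + (k−1)ρ) = 3·0.64 / (1 + 2·0.64) = 1.920 / 2.280 = 0.8421.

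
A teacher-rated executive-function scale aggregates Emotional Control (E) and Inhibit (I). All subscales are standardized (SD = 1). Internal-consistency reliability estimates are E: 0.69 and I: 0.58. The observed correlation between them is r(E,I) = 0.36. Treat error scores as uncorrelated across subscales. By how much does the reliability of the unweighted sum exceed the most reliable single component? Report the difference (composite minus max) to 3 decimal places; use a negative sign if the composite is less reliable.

0.042

Var(sum) = 2 + 0.72 = 2.72; true-score variance = 1.27 + 0.72 = 1.99; composite reliability = 0.7316.
Max component reliability = 0.6900.
Difference = 0.7316 − 0.6900 = 0.042.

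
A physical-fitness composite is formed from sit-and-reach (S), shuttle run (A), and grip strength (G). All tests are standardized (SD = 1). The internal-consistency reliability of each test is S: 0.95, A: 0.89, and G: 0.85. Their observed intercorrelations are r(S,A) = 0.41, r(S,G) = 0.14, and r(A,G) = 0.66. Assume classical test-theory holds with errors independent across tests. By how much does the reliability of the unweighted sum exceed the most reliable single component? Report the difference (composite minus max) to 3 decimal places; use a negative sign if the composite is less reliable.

Var(sum) = 3 + 2.42 = 5.42; true-score variance = 2.69 + 2.42 = 5.11; composite reliability = 0.9428.
Max component reliability = 0.9500.
Difference = 0.9428 − 0.9500 = -0.007.

-0.007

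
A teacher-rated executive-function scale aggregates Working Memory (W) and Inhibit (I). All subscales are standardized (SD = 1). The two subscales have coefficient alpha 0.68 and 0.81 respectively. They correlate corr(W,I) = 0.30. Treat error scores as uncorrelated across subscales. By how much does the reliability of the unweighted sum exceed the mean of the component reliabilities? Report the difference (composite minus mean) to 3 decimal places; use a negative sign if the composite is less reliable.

0.059

Var(sum) = 2 + 0.6 = 2.6; true-score variance = 1.49 + 0.6 = 2.09; composite reliability = 0.8038.
Mean component reliability = 0.7450.
Difference = 0.8038 − 0.7450 = 0.059.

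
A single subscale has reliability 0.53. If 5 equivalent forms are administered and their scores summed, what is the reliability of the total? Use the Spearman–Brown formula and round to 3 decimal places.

ρ_k = kρ / (1 + (k−1)ρ) = 5·0.53 / (1 + 4·0.53) = 2.650 / 3.120 = 0.849.

0.849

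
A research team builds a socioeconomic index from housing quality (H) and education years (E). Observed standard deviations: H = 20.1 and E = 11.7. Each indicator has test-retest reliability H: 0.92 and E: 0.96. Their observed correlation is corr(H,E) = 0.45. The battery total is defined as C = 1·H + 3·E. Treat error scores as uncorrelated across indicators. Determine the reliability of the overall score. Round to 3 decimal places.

0.964

Var(C) = 20.1² + 3²·11.7² + 2·[3·20.1·11.7·0.45] = 1636.02 + 634.959 = 2270.98.
Under uncorrelated errors the observed covariances equal the true-score covariances, so only the own-variance terms attenuate.
True-score variance = [20.1²·0.92 + 3²·11.7²·0.96] + 634.959 = 1554.42 + 634.959 = 2189.38.
Reliability = 2189.38 / 2270.98 = 0.964.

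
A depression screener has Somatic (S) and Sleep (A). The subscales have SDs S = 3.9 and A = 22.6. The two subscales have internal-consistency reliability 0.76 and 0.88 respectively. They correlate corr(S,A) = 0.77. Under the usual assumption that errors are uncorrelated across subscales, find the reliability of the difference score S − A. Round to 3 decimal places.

Var(S−A) = 3.9² + 22.6² − 2·3.9·22.6·0.77 = 525.97 − 135.736 = 390.234.
Because errors are independent across components, Cov(Tᵢ,Tⱼ) = Cov(Xᵢ,Xⱼ); the off-diagonal part of the true-score variance is the same as above.
True-score variance = [3.9²·0.76 + 22.6²·0.88] − 135.736 = 461.028 − 135.736 = 325.293.
Reliability = 325.293 / 390.234 = 0.834.

0.834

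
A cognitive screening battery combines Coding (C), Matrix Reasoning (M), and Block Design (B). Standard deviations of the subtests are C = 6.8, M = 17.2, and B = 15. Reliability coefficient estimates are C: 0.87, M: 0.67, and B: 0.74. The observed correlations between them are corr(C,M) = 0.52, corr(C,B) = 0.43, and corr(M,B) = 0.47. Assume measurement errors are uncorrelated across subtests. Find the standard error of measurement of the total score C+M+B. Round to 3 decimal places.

12.733

Var(total) = 567.08 + 451.878 = 1018.96.
True-score variance = 404.942 + 451.878 = 856.82, so reliability = 0.8409.
Error variance = 1018.96 − 856.82 = 162.138; SEM = √162.138 = 12.733.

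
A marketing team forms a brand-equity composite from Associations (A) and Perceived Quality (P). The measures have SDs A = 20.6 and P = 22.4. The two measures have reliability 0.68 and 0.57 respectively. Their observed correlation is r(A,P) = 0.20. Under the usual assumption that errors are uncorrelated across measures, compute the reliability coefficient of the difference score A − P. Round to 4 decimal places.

Var(A−P) = 20.6² + 22.4² − 2·20.6·22.4·0.20 = 926.12 − 184.576 = 741.544.
Because errors are independent across components, Cov(Tᵢ,Tⱼ) = Cov(Xᵢ,Xⱼ); the off-diagonal part of the true-score variance is the same as above.
True-score variance = [20.6²·0.68 + 22.4²·0.57] − 184.576 = 574.568 − 184.576 = 389.992.
Reliability = 389.992 / 741.544 = 0.5259.

0.5259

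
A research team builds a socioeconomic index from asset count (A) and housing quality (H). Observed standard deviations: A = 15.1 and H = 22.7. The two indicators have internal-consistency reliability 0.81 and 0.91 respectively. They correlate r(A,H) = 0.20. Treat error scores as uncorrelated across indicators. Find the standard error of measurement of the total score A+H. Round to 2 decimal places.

Var(total) = 743.3 + 137.108 = 880.408.
True-score variance = 653.602 + 137.108 = 790.71, so reliability = 0.8981.
Error variance = 880.408 − 790.71 = 89.698; SEM = √89.698 = 9.47.

9.47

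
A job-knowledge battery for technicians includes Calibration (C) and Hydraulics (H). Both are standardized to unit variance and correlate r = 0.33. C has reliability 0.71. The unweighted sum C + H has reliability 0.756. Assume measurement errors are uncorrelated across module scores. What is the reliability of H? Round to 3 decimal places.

Var(C+H) = 2 + 2·0.33 = 2.660.
True-score variance = ρ_C + ρ_H + 2·0.33, so 0.756 = (0.71 + ρ_H + 0.66) / 2.660.
ρ_H = 0.756·2.660 − 0.71 − 0.66 = 0.641.

0.641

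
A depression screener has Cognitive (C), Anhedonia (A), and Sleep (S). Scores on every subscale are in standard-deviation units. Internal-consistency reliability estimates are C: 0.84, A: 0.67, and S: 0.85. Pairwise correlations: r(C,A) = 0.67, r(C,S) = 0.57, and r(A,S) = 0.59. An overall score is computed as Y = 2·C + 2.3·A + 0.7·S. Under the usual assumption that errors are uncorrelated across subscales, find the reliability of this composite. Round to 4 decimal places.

Var(Y) = 2² + 2.3² + 0.7² + 2·[4.6·0.67 + 1.4·0.57 + 1.61·0.59] = 9.78 + 9.6598 = 19.4398.
With uncorrelated errors the cross-covariances are all true-score covariance, so they carry over unchanged; only the diagonal terms shrink to ρᵢσᵢ².
True-score variance = [2²·0.84 + 2.3²·0.67 + 0.7²·0.85] + 9.6598 = 7.3208 + 9.6598 = 16.9806.
Reliability = 16.9806 / 19.4398 = 0.8735.

0.8735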